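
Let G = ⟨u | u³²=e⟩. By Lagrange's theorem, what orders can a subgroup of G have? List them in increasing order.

|G| = 32 = 2⁵. By Lagrange's theorem the order of any subgroup divides 32; the divisors of 32 are 1, 2, 4, 8, 16, 32.

Answer: 1, 2, 4, 8, 16, 32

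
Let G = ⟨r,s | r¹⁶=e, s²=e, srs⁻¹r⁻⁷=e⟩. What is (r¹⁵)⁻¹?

The order of (r¹⁵) is 16 (smallest k with (r¹⁵)ᵏ = e), so (r¹⁵)⁻¹ = (r¹⁵)¹⁵ = r.
Check: (r¹⁵) · r → (r¹⁵) · r = e, giving e as required.

Answer: r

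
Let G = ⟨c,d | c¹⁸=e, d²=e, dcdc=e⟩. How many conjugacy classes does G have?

The conjugacy classes (representative and size) are:
  [e] (size 1), [c] (size 2), [c²] (size 2), [c³] (size 2), [c¹⁴] (size 2), [c⁵] (size 2), [c¹²] (size 2), [c⁷] (size 2), [c¹⁰] (size 2), [c⁹] (size 1), [c¹⁰d] (size 9), [cd] (size 9).
Class equation: 1 + 2 + 2 + 2 + 2 + 2 + 2 + 2 + 2 + 1 + 9 + 9 = 36 = |G|. So G has 12 conjugacy classes.

Answer: 12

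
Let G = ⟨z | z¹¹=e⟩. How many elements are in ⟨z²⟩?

|⟨z²⟩| equals the order of z². Compute successive powers until reaching e:
  (z²)¹ = z², (z²)² = z⁴, (z²)³ = z⁶, (z²)⁴ = z⁸, (z²)⁵ = z¹⁰, (z²)⁶ = z, (z²)⁷ = z³, (z²)⁸ = z⁵, (z²)⁹ = z⁷, (z²)¹⁰ = z⁹, (z²)¹¹ = e.
The smallest positive k with (z²)ᵏ = e is 11, so |⟨z²⟩| = 11.

Answer: 11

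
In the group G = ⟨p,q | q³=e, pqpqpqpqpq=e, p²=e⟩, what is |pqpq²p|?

Compute successive powers until reaching e:
  (pqpq²p)¹ = pqpq²p, (pqpq²p)² = e.
The smallest positive k with (pqpq²p)ᵏ = e is 2.

Answer: 2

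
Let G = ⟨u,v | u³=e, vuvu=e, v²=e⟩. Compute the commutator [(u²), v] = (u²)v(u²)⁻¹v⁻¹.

[(u²), v] = (u²)·v·(u²)⁻¹·v⁻¹.
  (u²) · v = u²v
  (u²v) · u = uv
  (uv) · v = u

Answer: u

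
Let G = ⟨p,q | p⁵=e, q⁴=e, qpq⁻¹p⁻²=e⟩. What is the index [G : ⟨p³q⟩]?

First find ord(p³q) by computing successive powers:
  (p³q)¹ = p³q, (p³q)² = p⁴q², (p³q)³ = pq³, (p³q)⁴ = e.
So |⟨p³q⟩| = ord(p³q) = 4. With |G| = 20, by Lagrange [G : ⟨p³q⟩] = 20/4 = 5.

Answer: 5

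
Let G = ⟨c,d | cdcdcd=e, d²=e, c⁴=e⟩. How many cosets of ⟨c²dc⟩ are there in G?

First find ord(c²dc) by computing successive powers:
  (c²dc)¹ = c²dc, (c²dc)² = c³dc², (c²dc)³ = e.
So |⟨c²dc⟩| = ord(c²dc) = 3. With |G| = 24, by Lagrange [G : ⟨c²dc⟩] = 24/3 = 8.

Answer: 8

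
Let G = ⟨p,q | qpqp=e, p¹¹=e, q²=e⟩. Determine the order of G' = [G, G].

G' = [G, G] is generated by all commutators. The generator-pair commutators are: [p, q] = p².
The subgroup they normally generate is {e, p, p², p³, p⁴, p⁵, p⁶, p⁷, p⁸, p⁹, p¹⁰}, of order 11.
Check: |G/G'| = 22/11 = 2 is the order of the abelianisation.

Answer: 11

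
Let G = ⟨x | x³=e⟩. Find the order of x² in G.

Compute successive powers until reaching e:
  (x²)¹ = x², (x²)² = x, (x²)³ = e.
The smallest positive k with (x²)ᵏ = e is 3.

Answer: 3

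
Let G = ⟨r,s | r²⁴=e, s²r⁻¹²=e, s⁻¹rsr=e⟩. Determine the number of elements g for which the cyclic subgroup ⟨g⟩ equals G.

⟨g⟩ = G would require ord(g) = |G| = 48, but the maximum element order in G is 24 < 48. So G is not cyclic and no single element generates it: the count is 0.

Answer: 0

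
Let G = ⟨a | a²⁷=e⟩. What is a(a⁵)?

Compute a · (a⁵) by multiplying left to right and reducing via the relations at each step:
  a · a⁵ = a⁶

Answer: a⁶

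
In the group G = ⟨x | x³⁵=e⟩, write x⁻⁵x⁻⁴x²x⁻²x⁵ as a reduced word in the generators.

Multiply left to right, reducing at each step:
  (x³⁰) · x⁻⁴ = x²⁶
  (x²⁶) · x² = x²⁸
  (x²⁸) · x⁻² = x²⁶
  (x²⁶) · x⁵ = x³¹

Answer: x³¹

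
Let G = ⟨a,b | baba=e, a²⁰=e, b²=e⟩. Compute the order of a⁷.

Compute successive powers until reaching e:
  (a⁷)¹ = a⁷, (a⁷)² = a¹⁴, (a⁷)³ = a, (a⁷)⁴ = a⁸, (a⁷)⁵ = a¹⁵, (a⁷)⁶ = a², (a⁷)⁷ = a⁹, (a⁷)⁸ = a¹⁶, (a⁷)⁹ = a³, (a⁷)¹⁰ = a¹⁰, (a⁷)¹¹ = a¹⁷, (a⁷)¹² = a⁴, (a⁷)¹³ = a¹¹, (a⁷)¹⁴ = a¹⁸, (a⁷)¹⁵ = a⁵, (a⁷)¹⁶ = a¹², (a⁷)¹⁷ = a¹⁹, (a⁷)¹⁸ = a⁶, (a⁷)¹⁹ = a¹³, (a⁷)²⁰ = e.
The smallest positive k with (a⁷)ᵏ = e is 20.

Answer: 20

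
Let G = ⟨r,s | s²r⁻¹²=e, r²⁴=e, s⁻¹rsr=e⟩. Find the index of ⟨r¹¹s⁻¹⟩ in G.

First find ord(r¹¹s⁻¹) by computing successive powers:
  (r¹¹s⁻¹)¹ = r¹¹s⁻¹, (r¹¹s⁻¹)² = r¹², (r¹¹s⁻¹)³ = r¹¹s, (r¹¹s⁻¹)⁴ = e.
So |⟨r¹¹s⁻¹⟩| = ord(r¹¹s⁻¹) = 4. With |G| = 48, by Lagrange [G : ⟨r¹¹s⁻¹⟩] = 48/4 = 12.

Answer: 12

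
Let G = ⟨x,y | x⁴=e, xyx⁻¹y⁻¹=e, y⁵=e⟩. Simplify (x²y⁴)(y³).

Compute (x²y⁴) · (y³) by multiplying left to right and reducing via the relations at each step:
  (x²y⁴) · y³ = x²y²

Answer: x²y²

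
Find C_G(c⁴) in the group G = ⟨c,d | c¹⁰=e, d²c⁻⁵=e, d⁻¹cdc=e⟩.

⟨c⁴⟩ ⊆ C_G(c⁴) since powers of c⁴ commute with c⁴; so |C_G(c⁴)| ≥ |⟨c⁴⟩| = 5.
By orbit–stabilizer, |C_G(c⁴)| = |G| / |conj. class of c⁴| = 20 / 2 = 10.
The 10 elements commuting with c⁴ are {e, c, c², c³, c⁴, c⁵, c⁶, c⁷, c⁸, c⁹}.

Answer: {e, c, c², c³, c⁴, c⁵, c⁶, c⁷, c⁸, c⁹}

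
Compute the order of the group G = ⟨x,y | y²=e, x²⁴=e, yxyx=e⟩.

Enumerate words in the generators, reducing via the relations: the distinct elements are
  {e, x, y, xy, x², x³, x⁴, x⁵, x⁶, x⁷, x⁸, x⁹, x²y, x²², x²³, x²¹, x²⁰, x³y, x¹², x¹³, x¹¹, x¹⁰, x¹⁴, x¹⁵, x¹⁶, x¹⁷, x¹⁸, x¹⁹, x⁴y, x⁵y, x⁶y, x⁷y, x⁸y, x⁹y, x²²y, x²³y, x²¹y, x²⁰y, x¹²y, x¹³y, x¹¹y, x¹⁰y, x¹⁴y, x¹⁵y, x¹⁶y, x¹⁷y, x¹⁸y, x¹⁹y}.
No further products give new elements, so |G| = 48.

Answer: 48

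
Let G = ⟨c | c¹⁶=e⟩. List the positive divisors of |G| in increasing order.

|G| = 16 = 2⁴. By Lagrange's theorem the order of any subgroup divides 16; the divisors of 16 are 1, 2, 4, 8, 16.

Answer: 1, 2, 4, 8, 16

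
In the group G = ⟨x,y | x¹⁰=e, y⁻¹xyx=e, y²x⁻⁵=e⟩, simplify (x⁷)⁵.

Compute successive powers of (x⁷), reducing at each step:
  (x⁷)²: (x⁷) · x⁷ = x⁴
  (x⁷)³: (x⁴) · x⁷ = x
  (x⁷)⁴: x · x⁷ = x⁸
  (x⁷)⁵: (x⁸) · x⁷ = x⁵

Answer: x⁵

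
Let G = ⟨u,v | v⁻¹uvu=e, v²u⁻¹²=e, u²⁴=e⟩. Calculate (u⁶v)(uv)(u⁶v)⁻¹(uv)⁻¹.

[(u⁶v), (uv)] = (u⁶v)·(uv)·(u⁶v)⁻¹·(uv)⁻¹.
  (u⁶v) · (uv) = u¹⁷
  (u¹⁷) · (u⁶v⁻¹) = u¹¹v
  (u¹¹v) · (uv⁻¹) = u¹⁰

Answer: u¹⁰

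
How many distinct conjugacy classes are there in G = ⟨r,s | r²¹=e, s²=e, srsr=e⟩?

The conjugacy classes (representative and size) are:
  [e] (size 1), [r²⁰] (size 2), [r²] (size 2), [r³] (size 2), [r¹⁷] (size 2), [r⁵] (size 2), [r⁶] (size 2), [r⁷] (size 2), [r⁸] (size 2), [r⁹] (size 2), [r¹⁰] (size 2), [s] (size 21).
Class equation: 1 + 2 + 2 + 2 + 2 + 2 + 2 + 2 + 2 + 2 + 2 + 21 = 42 = |G|. So G has 12 conjugacy classes.

Answer: 12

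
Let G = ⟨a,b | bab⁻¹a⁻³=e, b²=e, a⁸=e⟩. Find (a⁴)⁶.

Compute successive powers of (a⁴), reducing at each step:
  (a⁴)²: (a⁴) · a⁴ = e
  (a⁴)³: e · a⁴ = a⁴
  (a⁴)⁴: (a⁴) · a⁴ = e
  (a⁴)⁵: e · a⁴ = a⁴
  (a⁴)⁶: (a⁴) · a⁴ = e

Answer: e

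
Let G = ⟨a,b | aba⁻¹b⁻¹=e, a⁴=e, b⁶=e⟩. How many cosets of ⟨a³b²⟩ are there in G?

First find ord(a³b²) by computing successive powers:
  (a³b²)¹ = a³b², (a³b²)² = a²b⁴, (a³b²)³ = a, (a³b²)⁴ = b², (a³b²)⁵ = a³b⁴, (a³b²)⁶ = a², (a³b²)⁷ = ab², (a³b²)⁸ = b⁴, (a³b²)⁹ = a³, (a³b²)¹⁰ = a²b², (a³b²)¹¹ = ab⁴, (a³b²)¹² = e.
So |⟨a³b²⟩| = ord(a³b²) = 12. With |G| = 24, by Lagrange [G : ⟨a³b²⟩] = 24/12 = 2.

Answer: 2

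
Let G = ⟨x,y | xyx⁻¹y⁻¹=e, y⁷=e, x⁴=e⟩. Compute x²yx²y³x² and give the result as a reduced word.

Multiply left to right, reducing at each step:
  (x²) · y = x²y
  (x²y) · x² = y
  y · y³ = y⁴
  (y⁴) · x² = x²y⁴

Answer: x²y⁴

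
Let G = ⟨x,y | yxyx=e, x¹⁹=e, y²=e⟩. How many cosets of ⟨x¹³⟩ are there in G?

First find ord(x¹³) by computing successive powers:
  (x¹³)¹ = x¹³, (x¹³)² = x⁷, (x¹³)³ = x, (x¹³)⁴ = x¹⁴, (x¹³)⁵ = x⁸, (x¹³)⁶ = x², (x¹³)⁷ = x¹⁵, (x¹³)⁸ = x⁹, (x¹³)⁹ = x³, (x¹³)¹⁰ = x¹⁶, (x¹³)¹¹ = x¹⁰, (x¹³)¹² = x⁴, (x¹³)¹³ = x¹⁷, (x¹³)¹⁴ = x¹¹, (x¹³)¹⁵ = x⁵, (x¹³)¹⁶ = x¹⁸, (x¹³)¹⁷ = x¹², (x¹³)¹⁸ = x⁶, (x¹³)¹⁹ = e.
So |⟨x¹³⟩| = ord(x¹³) = 19. With |G| = 38, by Lagrange [G : ⟨x¹³⟩] = 38/19 = 2.

Answer: 2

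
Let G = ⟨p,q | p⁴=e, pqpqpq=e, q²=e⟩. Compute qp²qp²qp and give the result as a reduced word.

Multiply left to right, reducing at each step:
  q · p² = qp²
  (qp²) · q = qp²q
  (qp²q) · p² = p²qp²q
  (p²qp²q) · q = p²qp²
  (p²qp²) · p = p²qp³

Answer: p²qp³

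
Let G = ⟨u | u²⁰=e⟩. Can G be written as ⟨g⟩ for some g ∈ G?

|G| = 20. The element u has order 20 (its powers give 20 distinct elements), so ⟨u⟩ = G and G is cyclic.

Answer: Yes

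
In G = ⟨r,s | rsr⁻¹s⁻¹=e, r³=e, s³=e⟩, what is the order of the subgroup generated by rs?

|⟨rs⟩| equals the order of rs. Compute successive powers until reaching e:
  (rs)¹ = rs, (rs)² = r²s², (rs)³ = e.
The smallest positive k with (rs)ᵏ = e is 3, so |⟨rs⟩| = 3.

Answer: 3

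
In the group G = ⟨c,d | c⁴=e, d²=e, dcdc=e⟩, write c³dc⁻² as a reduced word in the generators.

Multiply left to right, reducing at each step:
  (c³) · d = c³d
  (c³d) · c⁻² = cd

Answer: cd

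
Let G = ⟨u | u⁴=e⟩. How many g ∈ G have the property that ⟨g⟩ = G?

G is cyclic of order 4. An element generates G iff its order is 4, and a cyclic group of order 4 has exactly φ(4) = 2 such elements.

Answer: 2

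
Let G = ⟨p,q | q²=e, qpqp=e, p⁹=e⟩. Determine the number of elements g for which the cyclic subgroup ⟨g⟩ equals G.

⟨g⟩ = G would require ord(g) = |G| = 18, but the maximum element order in G is 9 < 18. So G is not cyclic and no single element generates it: the count is 0.

Answer: 0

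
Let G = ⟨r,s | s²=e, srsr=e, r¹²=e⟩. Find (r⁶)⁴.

Compute successive powers of (r⁶), reducing at each step:
  (r⁶)²: (r⁶) · r⁶ = e
  (r⁶)³: e · r⁶ = r⁶
  (r⁶)⁴: (r⁶) · r⁶ = e

Answer: e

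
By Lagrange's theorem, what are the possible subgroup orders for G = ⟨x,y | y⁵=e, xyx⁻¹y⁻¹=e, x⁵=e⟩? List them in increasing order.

|G| = 25 = 5². By Lagrange's theorem the order of any subgroup divides 25; the divisors of 25 are 1, 5, 25.

Answer: 1, 5, 25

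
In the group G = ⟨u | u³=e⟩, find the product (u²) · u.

Compute (u²) · u by multiplying left to right and reducing via the relations at each step:
  (u²) · u = e

Answer: e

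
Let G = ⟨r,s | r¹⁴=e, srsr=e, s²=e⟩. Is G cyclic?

Every cyclic group is abelian. But r·s = rs while s·r = r¹³s, so r·s ≠ s·r and G is not abelian. Hence G is not cyclic.

Answer: No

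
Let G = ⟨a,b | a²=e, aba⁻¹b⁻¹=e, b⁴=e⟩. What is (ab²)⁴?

Compute successive powers of (ab²), reducing at each step:
  (ab²)²: (ab²) · a = b²;   (b²) · b² = e
  (ab²)³: e · a = a;   a · b² = ab²
  (ab²)⁴: (ab²) · a = b²;   (b²) · b² = e

Answer: e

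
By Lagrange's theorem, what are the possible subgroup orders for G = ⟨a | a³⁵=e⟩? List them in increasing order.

|G| = 35 = 5 · 7. By Lagrange's theorem the order of any subgroup divides 35; the divisors of 35 are 1, 5, 7, 35.

Answer: 1, 5, 7, 35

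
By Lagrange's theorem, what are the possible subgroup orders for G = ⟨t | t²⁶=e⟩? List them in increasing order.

|G| = 26 = 2 · 13. By Lagrange's theorem the order of any subgroup divides 26; the divisors of 26 are 1, 2, 13, 26.

Answer: 1, 2, 13, 26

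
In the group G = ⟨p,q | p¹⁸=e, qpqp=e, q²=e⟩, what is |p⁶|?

Compute successive powers until reaching e:
  (p⁶)¹ = p⁶, (p⁶)² = p¹², (p⁶)³ = e.
The smallest positive k with (p⁶)ᵏ = e is 3.

Answer: 3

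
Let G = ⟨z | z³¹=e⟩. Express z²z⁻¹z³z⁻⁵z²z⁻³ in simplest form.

Multiply left to right, reducing at each step:
  (z²) · z⁻¹ = z
  z · z³ = z⁴
  (z⁴) · z⁻⁵ = z³⁰
  (z³⁰) · z² = z
  z · z⁻³ = z²⁹

Answer: z²⁹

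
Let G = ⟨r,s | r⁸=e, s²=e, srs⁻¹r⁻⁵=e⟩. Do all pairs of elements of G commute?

r·s = rs but s·r = r⁵s, so r·s ≠ s·r and G is not abelian.

Answer: No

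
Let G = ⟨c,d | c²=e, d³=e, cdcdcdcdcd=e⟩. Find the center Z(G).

An element z ∈ Z(G) iff z commutes with every generator.
For example e is central: e·c = c = c·e; e·d = d = d·e.
Whereas c ∉ Z(G) since c·d = cd ≠ dc = d·c.
Checking each of the 60 elements this way gives Z(G) = {e}, of order 1.

Answer: {e}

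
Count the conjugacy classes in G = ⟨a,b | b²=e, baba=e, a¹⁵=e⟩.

The conjugacy classes (representative and size) are:
  [e] (size 1), [a¹⁴] (size 2), [a²] (size 2), [a³] (size 2), [a⁴] (size 2), [a¹⁰] (size 2), [a⁹] (size 2), [a⁷] (size 2), [a¹³b] (size 15).
Class equation: 1 + 2 + 2 + 2 + 2 + 2 + 2 + 2 + 15 = 30 = |G|. So G has 9 conjugacy classes.

Answer: 9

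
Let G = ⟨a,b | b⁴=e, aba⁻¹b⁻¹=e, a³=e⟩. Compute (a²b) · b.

Compute (a²b) · b by multiplying left to right and reducing via the relations at each step:
  (a²b) · b = a²b²

Answer: a²b²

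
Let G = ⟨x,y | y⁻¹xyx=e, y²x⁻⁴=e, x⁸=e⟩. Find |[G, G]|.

G' = [G, G] is generated by all commutators. The generator-pair commutators are: [x, y] = x².
The subgroup they normally generate is {e, x², x⁴, x⁶}, of order 4.
Check: |G/G'| = 16/4 = 4 is the order of the abelianisation.

Answer: 4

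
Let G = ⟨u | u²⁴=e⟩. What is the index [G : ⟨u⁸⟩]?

First find ord(u⁸) by computing successive powers:
  (u⁸)¹ = u⁸, (u⁸)² = u¹⁶, (u⁸)³ = e.
So |⟨u⁸⟩| = ord(u⁸) = 3. With |G| = 24, by Lagrange [G : ⟨u⁸⟩] = 24/3 = 8.

Answer: 8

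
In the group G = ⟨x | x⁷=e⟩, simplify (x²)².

Compute successive powers of (x²), reducing at each step:
  (x²)²: (x²) · x² = x⁴

Answer: x⁴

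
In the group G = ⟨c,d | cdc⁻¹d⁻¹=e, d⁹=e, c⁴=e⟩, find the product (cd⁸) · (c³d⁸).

Compute (cd⁸) · (c³d⁸) by multiplying left to right and reducing via the relations at each step:
  (cd⁸) · c³ = d⁸
  (d⁸) · d⁸ = d⁷

Answer: d⁷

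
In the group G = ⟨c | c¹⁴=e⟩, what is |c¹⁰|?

Compute successive powers until reaching e:
  (c¹⁰)¹ = c¹⁰, (c¹⁰)² = c⁶, (c¹⁰)³ = c², (c¹⁰)⁴ = c¹², (c¹⁰)⁵ = c⁸, (c¹⁰)⁶ = c⁴, (c¹⁰)⁷ = e.
The smallest positive k with (c¹⁰)ᵏ = e is 7.

Answer: 7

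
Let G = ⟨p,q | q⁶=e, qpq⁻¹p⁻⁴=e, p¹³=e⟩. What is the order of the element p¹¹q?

Compute successive powers until reaching e:
  (p¹¹q)¹ = p¹¹q, (p¹¹q)² = p³q², (p¹¹q)³ = p¹⁰q³, (p¹¹q)⁴ = p¹²q⁴, (p¹¹q)⁵ = p⁷q⁵, (p¹¹q)⁶ = e.
The smallest positive k with (p¹¹q)ᵏ = e is 6.

Answer: 6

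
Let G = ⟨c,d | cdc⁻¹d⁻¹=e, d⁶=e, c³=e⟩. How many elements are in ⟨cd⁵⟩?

|⟨cd⁵⟩| equals the order of cd⁵. Compute successive powers until reaching e:
  (cd⁵)¹ = cd⁵, (cd⁵)² = c²d⁴, (cd⁵)³ = d³, (cd⁵)⁴ = cd², (cd⁵)⁵ = c²d, (cd⁵)⁶ = e.
The smallest positive k with (cd⁵)ᵏ = e is 6, so |⟨cd⁵⟩| = 6.

Answer: 6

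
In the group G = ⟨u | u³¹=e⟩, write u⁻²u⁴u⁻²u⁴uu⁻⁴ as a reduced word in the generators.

Multiply left to right, reducing at each step:
  (u²⁹) · u⁴ = u²
  (u²) · u⁻² = e
  e · u⁴ = u⁴
  (u⁴) · u = u⁵
  (u⁵) · u⁻⁴ = u

Answer: u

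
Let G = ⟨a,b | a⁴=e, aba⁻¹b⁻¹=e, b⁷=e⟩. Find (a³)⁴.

Compute successive powers of (a³), reducing at each step:
  (a³)²: (a³) · a³ = a²
  (a³)³: (a²) · a³ = a
  (a³)⁴: a · a³ = e

Answer: e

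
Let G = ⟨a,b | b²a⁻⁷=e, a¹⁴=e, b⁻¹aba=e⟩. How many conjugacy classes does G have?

The conjugacy classes (representative and size) are:
  [e] (size 1), [a¹³] (size 2), [a¹²] (size 2), [a¹¹] (size 2), [a⁴] (size 2), [a⁵] (size 2), [a⁸] (size 2), [a⁷] (size 1), [a⁵b⁻¹] (size 7), [a⁵b] (size 7).
Class equation: 1 + 2 + 2 + 2 + 2 + 2 + 2 + 1 + 7 + 7 = 28 = |G|. So G has 10 conjugacy classes.

Answer: 10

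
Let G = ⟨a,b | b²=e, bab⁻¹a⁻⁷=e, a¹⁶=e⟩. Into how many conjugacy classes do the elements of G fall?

The conjugacy classes (representative and size) are:
  [e] (size 1), [a] (size 2), [a¹⁴] (size 2), [a³] (size 2), [a⁴] (size 2), [a¹⁰] (size 2), [a⁸] (size 1), [a⁹] (size 2), [a¹¹] (size 2), [a¹⁰b] (size 8), [ab] (size 8).
Class equation: 1 + 2 + 2 + 2 + 2 + 2 + 1 + 2 + 2 + 8 + 8 = 32 = |G|. So G has 11 conjugacy classes.

Answer: 11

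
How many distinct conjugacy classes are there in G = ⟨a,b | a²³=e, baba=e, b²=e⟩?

The conjugacy classes (representative and size) are:
  [e] (size 1), [a] (size 2), [a²¹] (size 2), [a²⁰] (size 2), [a⁴] (size 2), [a¹⁸] (size 2), [a⁶] (size 2), [a¹⁶] (size 2), [a⁸] (size 2), [a⁹] (size 2), [a¹⁰] (size 2), [a¹²] (size 2), [a¹⁸b] (size 23).
Class equation: 1 + 2 + 2 + 2 + 2 + 2 + 2 + 2 + 2 + 2 + 2 + 2 + 23 = 46 = |G|. So G has 13 conjugacy classes.

Answer: 13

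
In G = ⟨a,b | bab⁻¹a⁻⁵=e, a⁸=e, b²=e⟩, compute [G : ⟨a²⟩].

First find ord(a²) by computing successive powers:
  (a²)¹ = a², (a²)² = a⁴, (a²)³ = a⁶, (a²)⁴ = e.
So |⟨a²⟩| = ord(a²) = 4. With |G| = 16, by Lagrange [G : ⟨a²⟩] = 16/4 = 4.

Answer: 4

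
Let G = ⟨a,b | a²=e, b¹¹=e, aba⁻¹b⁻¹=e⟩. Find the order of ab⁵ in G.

Compute successive powers until reaching e:
  (ab⁵)¹ = ab⁵, (ab⁵)² = b¹⁰, (ab⁵)³ = ab⁴, (ab⁵)⁴ = b⁹, (ab⁵)⁵ = ab³, (ab⁵)⁶ = b⁸, (ab⁵)⁷ = ab², (ab⁵)⁸ = b⁷, (ab⁵)⁹ = ab, (ab⁵)¹⁰ = b⁶, (ab⁵)¹¹ = a, (ab⁵)¹² = b⁵, (ab⁵)¹³ = ab¹⁰, (ab⁵)¹⁴ = b⁴, (ab⁵)¹⁵ = ab⁹, (ab⁵)¹⁶ = b³, (ab⁵)¹⁷ = ab⁸, (ab⁵)¹⁸ = b², (ab⁵)¹⁹ = ab⁷, (ab⁵)²⁰ = b, (ab⁵)²¹ = ab⁶, (ab⁵)²² = e.
The smallest positive k with (ab⁵)ᵏ = e is 22.

Answer: 22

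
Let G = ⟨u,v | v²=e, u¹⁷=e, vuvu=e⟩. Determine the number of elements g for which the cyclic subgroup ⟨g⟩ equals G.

⟨g⟩ = G would require ord(g) = |G| = 34, but the maximum element order in G is 17 < 34. So G is not cyclic and no single element generates it: the count is 0.

Answer: 0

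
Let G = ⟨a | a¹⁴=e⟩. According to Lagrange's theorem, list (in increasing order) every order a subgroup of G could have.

|G| = 14 = 2 · 7. By Lagrange's theorem the order of any subgroup divides 14; the divisors of 14 are 1, 2, 7, 14.

Answer: 1, 2, 7, 14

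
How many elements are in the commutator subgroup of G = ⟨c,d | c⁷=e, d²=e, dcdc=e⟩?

G' = [G, G] is generated by all commutators. The generator-pair commutators are: [c, d] = c².
The subgroup they normally generate is {e, c, c², c³, c⁴, c⁵, c⁶}, of order 7.
Check: |G/G'| = 14/7 = 2 is the order of the abelianisation.

Answer: 7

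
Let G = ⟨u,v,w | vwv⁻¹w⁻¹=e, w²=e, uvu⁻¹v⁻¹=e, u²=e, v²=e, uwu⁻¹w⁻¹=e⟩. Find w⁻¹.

The order of w is 2 (smallest k with wᵏ = e), so w⁻¹ = w¹ = w.
Check: w · w → w · w = e, giving e as required.

Answer: w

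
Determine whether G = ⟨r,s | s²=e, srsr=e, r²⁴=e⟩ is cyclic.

Every cyclic group is abelian. But r·s = rs while s·r = r²³s, so r·s ≠ s·r and G is not abelian. Hence G is not cyclic.

Answer: No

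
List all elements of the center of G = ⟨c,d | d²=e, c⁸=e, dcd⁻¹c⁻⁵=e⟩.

An element z ∈ Z(G) iff z commutes with every generator.
For example c² is central: (c²)·c = c³ = c·(c²); (c²)·d = c²d = d·(c²).
Whereas c ∉ Z(G) since c·d = cd ≠ c⁵d = d·c.
Checking each of the 16 elements this way gives Z(G) = {e, c², c⁴, c⁶}, of order 4.

Answer: {e, c², c⁴, c⁶}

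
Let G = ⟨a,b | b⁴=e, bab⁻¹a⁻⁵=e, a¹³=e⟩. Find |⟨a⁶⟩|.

|⟨a⁶⟩| equals the order of a⁶. Compute successive powers until reaching e:
  (a⁶)¹ = a⁶, (a⁶)² = a¹², (a⁶)³ = a⁵, (a⁶)⁴ = a¹¹, (a⁶)⁵ = a⁴, (a⁶)⁶ = a¹⁰, (a⁶)⁷ = a³, (a⁶)⁸ = a⁹, (a⁶)⁹ = a², (a⁶)¹⁰ = a⁸, (a⁶)¹¹ = a, (a⁶)¹² = a⁷, (a⁶)¹³ = e.
The smallest positive k with (a⁶)ᵏ = e is 13, so |⟨a⁶⟩| = 13.

Answer: 13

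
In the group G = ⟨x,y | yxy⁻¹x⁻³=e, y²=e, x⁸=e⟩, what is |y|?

Compute successive powers until reaching e:
  y¹ = y, y² = e.
The smallest positive k with yᵏ = e is 2.

Answer: 2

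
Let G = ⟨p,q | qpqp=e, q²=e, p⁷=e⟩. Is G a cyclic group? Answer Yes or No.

Every cyclic group is abelian. But p·q = pq while q·p = p⁶q, so p·q ≠ q·p and G is not abelian. Hence G is not cyclic.

Answer: No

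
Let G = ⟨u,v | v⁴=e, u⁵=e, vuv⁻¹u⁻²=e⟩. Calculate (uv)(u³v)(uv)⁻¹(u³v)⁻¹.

[(uv), (u³v)] = (uv)·(u³v)·(uv)⁻¹·(u³v)⁻¹.
  (uv) · (u³v) = u²v²
  (u²v²) · (u²v³) = v
  v · (uv³) = u²

Answer: u²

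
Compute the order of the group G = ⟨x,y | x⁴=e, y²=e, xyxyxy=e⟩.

Enumerate words in the generators, reducing via the relations: the distinct elements are
  {e, x, y, xy, x², x³, yx, xyx, x²y, x³y, yx², yx³, xyx², xyx³, x²yx, x³yx, yx²y, xyx²y, x²yx², x²yx³, x³yx², x³yx³, x²yx²y, x³yx²y}.
No further products give new elements, so |G| = 24.

Answer: 24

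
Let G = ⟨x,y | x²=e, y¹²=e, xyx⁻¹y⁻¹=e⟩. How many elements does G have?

Enumerate words in the generators, reducing via the relations: the distinct elements are
  {e, x, y, xy, y², y³, y⁴, y⁵, y⁶, y⁷, y⁸, y⁹, xy², xy³, xy⁴, xy⁵, xy⁶, xy⁷, xy⁸, xy⁹, y¹¹, y¹⁰, xy¹¹, xy¹⁰}.
No further products give new elements, so |G| = 24.

Answer: 24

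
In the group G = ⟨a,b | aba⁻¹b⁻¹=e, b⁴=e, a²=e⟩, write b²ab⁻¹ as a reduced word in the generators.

Multiply left to right, reducing at each step:
  (b²) · a = ab²
  (ab²) · b⁻¹ = ab

Answer: ab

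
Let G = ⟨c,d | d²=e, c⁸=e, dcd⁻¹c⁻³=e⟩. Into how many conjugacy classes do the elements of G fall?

The conjugacy classes (representative and size) are:
  [e] (size 1), [c³] (size 2), [c²] (size 2), [c⁴] (size 1), [c⁵] (size 2), [c⁴d] (size 4), [cd] (size 4).
Class equation: 1 + 2 + 2 + 1 + 2 + 4 + 4 = 16 = |G|. So G has 7 conjugacy classes.

Answer: 7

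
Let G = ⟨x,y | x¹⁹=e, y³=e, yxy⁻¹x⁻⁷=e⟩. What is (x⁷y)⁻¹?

The order of (x⁷y) is 3 (smallest k with (x⁷y)ᵏ = e), so (x⁷y)⁻¹ = (x⁷y)² = x¹⁸y².
Check: (x⁷y) · (x¹⁸y²) → (x⁷y) · x¹⁸ = y;   y · y² = e, giving e as required.

Answer: x¹⁸y²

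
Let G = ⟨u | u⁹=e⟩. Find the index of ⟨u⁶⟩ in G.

First find ord(u⁶) by computing successive powers:
  (u⁶)¹ = u⁶, (u⁶)² = u³, (u⁶)³ = e.
So |⟨u⁶⟩| = ord(u⁶) = 3. With |G| = 9, by Lagrange [G : ⟨u⁶⟩] = 9/3 = 3.

Answer: 3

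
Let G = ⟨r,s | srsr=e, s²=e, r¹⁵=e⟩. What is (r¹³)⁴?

Compute successive powers of (r¹³), reducing at each step:
  (r¹³)²: (r¹³) · r¹³ = r¹¹
  (r¹³)³: (r¹¹) · r¹³ = r⁹
  (r¹³)⁴: (r⁹) · r¹³ = r⁷

Answer: r⁷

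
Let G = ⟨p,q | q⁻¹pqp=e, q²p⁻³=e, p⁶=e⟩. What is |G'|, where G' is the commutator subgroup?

G' = [G, G] is generated by all commutators. The generator-pair commutators are: [p, q] = p².
The subgroup they normally generate is {e, p², p⁴}, of order 3.
Check: |G/G'| = 12/3 = 4 is the order of the abelianisation.

Answer: 3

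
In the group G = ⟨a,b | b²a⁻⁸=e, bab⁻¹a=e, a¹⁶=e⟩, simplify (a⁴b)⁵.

Compute successive powers of (a⁴b), reducing at each step:
  (a⁴b)²: (a⁴b) · a⁴ = b;   b · b = a⁸
  (a⁴b)³: (a⁸) · a⁴ = a¹²;   (a¹²) · b = a⁴b⁻¹
  (a⁴b)⁴: (a⁴b⁻¹) · a⁴ = b⁻¹;   (b⁻¹) · b = e
  (a⁴b)⁵: e · a⁴ = a⁴;   (a⁴) · b = a⁴b

Answer: a⁴b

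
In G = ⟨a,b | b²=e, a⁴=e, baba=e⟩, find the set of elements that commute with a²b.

⟨a²b⟩ ⊆ C_G(a²b) since powers of a²b commute with a²b; so |C_G(a²b)| ≥ |⟨a²b⟩| = 2.
By orbit–stabilizer, |C_G(a²b)| = |G| / |conj. class of a²b| = 8 / 2 = 4.
The 4 elements commuting with a²b are {e, a², b, a²b}.

Answer: {e, a², b, a²b}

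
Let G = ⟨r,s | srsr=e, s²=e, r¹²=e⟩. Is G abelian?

r·s = rs but s·r = r¹¹s, so r·s ≠ s·r and G is not abelian.

Answer: No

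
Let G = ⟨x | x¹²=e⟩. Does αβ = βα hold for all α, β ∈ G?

G has a single generator, so G is cyclic and hence abelian.

Answer: Yes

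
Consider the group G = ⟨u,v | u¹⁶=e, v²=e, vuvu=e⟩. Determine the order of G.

Enumerate words in the generators, reducing via the relations: the distinct elements are
  {e, u, v, uv, u², u³, u⁴, u⁵, u⁶, u⁷, u⁸, u⁹, u²v, u³v, u¹², u¹³, u¹¹, u¹⁰, u¹⁴, u¹⁵, u⁴v, u⁵v, u⁶v, u⁷v, u⁸v, u⁹v, u¹²v, u¹³v, u¹¹v, u¹⁰v, u¹⁴v, u¹⁵v}.
No further products give new elements, so |G| = 32.

Answer: 32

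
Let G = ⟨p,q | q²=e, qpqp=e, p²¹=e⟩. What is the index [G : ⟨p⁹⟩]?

First find ord(p⁹) by computing successive powers:
  (p⁹)¹ = p⁹, (p⁹)² = p¹⁸, (p⁹)³ = p⁶, (p⁹)⁴ = p¹⁵, (p⁹)⁵ = p³, (p⁹)⁶ = p¹², (p⁹)⁷ = e.
So |⟨p⁹⟩| = ord(p⁹) = 7. With |G| = 42, by Lagrange [G : ⟨p⁹⟩] = 42/7 = 6.

Answer: 6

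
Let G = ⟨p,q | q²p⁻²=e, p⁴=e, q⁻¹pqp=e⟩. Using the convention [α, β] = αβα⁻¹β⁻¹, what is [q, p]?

[q, p] = q·p·q⁻¹·p⁻¹.
  q · p = pq⁻¹
  (pq⁻¹) · (q⁻¹) = p³
  (p³) · (p³) = p²

Answer: p²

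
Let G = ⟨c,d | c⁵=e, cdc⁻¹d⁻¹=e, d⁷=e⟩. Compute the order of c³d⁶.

Compute successive powers until reaching e:
  (c³d⁶)¹ = c³d⁶, (c³d⁶)² = cd⁵, (c³d⁶)³ = c⁴d⁴, (c³d⁶)⁴ = c²d³, (c³d⁶)⁵ = d², (c³d⁶)⁶ = c³d, (c³d⁶)⁷ = c, (c³d⁶)⁸ = c⁴d⁶, (c³d⁶)⁹ = c²d⁵, (c³d⁶)¹⁰ = d⁴, (c³d⁶)¹¹ = c³d³, (c³d⁶)¹² = cd², (c³d⁶)¹³ = c⁴d, (c³d⁶)¹⁴ = c², (c³d⁶)¹⁵ = d⁶, (c³d⁶)¹⁶ = c³d⁵, (c³d⁶)¹⁷ = cd⁴, (c³d⁶)¹⁸ = c⁴d³, (c³d⁶)¹⁹ = c²d², (c³d⁶)²⁰ = d, (c³d⁶)²¹ = c³, (c³d⁶)²² = cd⁶, (c³d⁶)²³ = c⁴d⁵, (c³d⁶)²⁴ = c²d⁴, (c³d⁶)²⁵ = d³, (c³d⁶)²⁶ = c³d², (c³d⁶)²⁷ = cd, (c³d⁶)²⁸ = c⁴, (c³d⁶)²⁹ = c²d⁶, (c³d⁶)³⁰ = d⁵, (c³d⁶)³¹ = c³d⁴, (c³d⁶)³² = cd³, (c³d⁶)³³ = c⁴d², (c³d⁶)³⁴ = c²d, (c³d⁶)³⁵ = e.
The smallest positive k with (c³d⁶)ᵏ = e is 35.

Answer: 35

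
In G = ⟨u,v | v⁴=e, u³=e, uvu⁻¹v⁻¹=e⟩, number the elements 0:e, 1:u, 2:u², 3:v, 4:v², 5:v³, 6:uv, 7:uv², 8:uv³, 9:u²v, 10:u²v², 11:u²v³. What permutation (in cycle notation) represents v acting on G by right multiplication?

(0 3 4 5)(1 6 7 8)(2 9 10 11)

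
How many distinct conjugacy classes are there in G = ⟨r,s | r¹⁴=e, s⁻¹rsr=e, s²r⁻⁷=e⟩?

The conjugacy classes (representative and size) are:
  [e] (size 1), [r¹³] (size 2), [r¹²] (size 2), [r¹¹] (size 2), [r⁴] (size 2), [r⁵] (size 2), [r⁸] (size 2), [r⁷] (size 1), [r⁵s⁻¹] (size 7), [r⁵s] (size 7).
Class equation: 1 + 2 + 2 + 2 + 2 + 2 + 2 + 1 + 7 + 7 = 28 = |G|. So G has 10 conjugacy classes.

Answer: 10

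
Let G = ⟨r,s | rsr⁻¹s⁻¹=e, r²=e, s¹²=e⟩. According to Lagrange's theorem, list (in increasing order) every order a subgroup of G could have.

|G| = 24 = 2³ · 3. By Lagrange's theorem the order of any subgroup divides 24; the divisors of 24 are 1, 2, 3, 4, 6, 8, 12, 24.

Answer: 1, 2, 3, 4, 6, 8, 12, 24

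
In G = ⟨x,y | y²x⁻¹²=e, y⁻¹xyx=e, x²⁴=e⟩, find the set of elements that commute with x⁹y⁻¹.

⟨x⁹y⁻¹⟩ ⊆ C_G(x⁹y⁻¹) since powers of x⁹y⁻¹ commute with x⁹y⁻¹; so |C_G(x⁹y⁻¹)| ≥ |⟨x⁹y⁻¹⟩| = 4.
By orbit–stabilizer, |C_G(x⁹y⁻¹)| = |G| / |conj. class of x⁹y⁻¹| = 48 / 12 = 4.
The 4 elements commuting with x⁹y⁻¹ are {e, x¹², x⁹y, x⁹y⁻¹}.

Answer: {e, x¹², x⁹y, x⁹y⁻¹}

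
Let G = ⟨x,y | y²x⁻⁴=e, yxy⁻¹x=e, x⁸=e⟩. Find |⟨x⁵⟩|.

|⟨x⁵⟩| equals the order of x⁵. Compute successive powers until reaching e:
  (x⁵)¹ = x⁵, (x⁵)² = x², (x⁵)³ = x⁷, (x⁵)⁴ = x⁴, (x⁵)⁵ = x, (x⁵)⁶ = x⁶, (x⁵)⁷ = x³, (x⁵)⁸ = e.
The smallest positive k with (x⁵)ᵏ = e is 8, so |⟨x⁵⟩| = 8.

Answer: 8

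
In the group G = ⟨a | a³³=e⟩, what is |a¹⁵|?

Compute successive powers until reaching e:
  (a¹⁵)¹ = a¹⁵, (a¹⁵)² = a³⁰, (a¹⁵)³ = a¹², (a¹⁵)⁴ = a²⁷, (a¹⁵)⁵ = a⁹, (a¹⁵)⁶ = a²⁴, (a¹⁵)⁷ = a⁶, (a¹⁵)⁸ = a²¹, (a¹⁵)⁹ = a³, (a¹⁵)¹⁰ = a¹⁸, (a¹⁵)¹¹ = e.
The smallest positive k with (a¹⁵)ᵏ = e is 11.

Answer: 11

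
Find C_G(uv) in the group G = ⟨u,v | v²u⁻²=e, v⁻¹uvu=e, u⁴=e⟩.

⟨uv⟩ ⊆ C_G(uv) since powers of uv commute with uv; so |C_G(uv)| ≥ |⟨uv⟩| = 4.
By orbit–stabilizer, |C_G(uv)| = |G| / |conj. class of uv| = 8 / 2 = 4.
The 4 elements commuting with uv are {e, u², uv, uv⁻¹}.

Answer: {e, u², uv, uv⁻¹}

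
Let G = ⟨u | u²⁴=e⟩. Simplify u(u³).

Compute u · (u³) by multiplying left to right and reducing via the relations at each step:
  u · u³ = u⁴

Answer: u⁴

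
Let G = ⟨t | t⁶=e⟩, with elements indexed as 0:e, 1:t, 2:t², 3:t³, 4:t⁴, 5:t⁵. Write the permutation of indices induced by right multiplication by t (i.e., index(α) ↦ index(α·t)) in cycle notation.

(0 1 2 3 4 5)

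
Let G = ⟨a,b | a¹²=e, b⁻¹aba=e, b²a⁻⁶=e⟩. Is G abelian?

a·b = ab but b·a = a⁵b⁻¹, so a·b ≠ b·a and G is not abelian.

Answer: No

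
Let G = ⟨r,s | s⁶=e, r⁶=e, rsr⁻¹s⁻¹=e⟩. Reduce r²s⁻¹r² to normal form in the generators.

Multiply left to right, reducing at each step:
  (r²) · s⁻¹ = r²s⁵
  (r²s⁵) · r² = r⁴s⁵

Answer: r⁴s⁵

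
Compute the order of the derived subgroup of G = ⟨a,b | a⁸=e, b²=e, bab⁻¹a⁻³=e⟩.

G' = [G, G] is generated by all commutators. The generator-pair commutators are: [a, b] = a⁶.
The subgroup they normally generate is {e, a², a⁴, a⁶}, of order 4.
Check: |G/G'| = 16/4 = 4 is the order of the abelianisation.

Answer: 4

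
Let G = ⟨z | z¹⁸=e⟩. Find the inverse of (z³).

The order of (z³) is 6 (smallest k with (z³)ᵏ = e), so (z³)⁻¹ = (z³)⁵ = z¹⁵.
Check: (z³) · (z¹⁵) → (z³) · z¹⁵ = e, giving e as required.

Answer: z¹⁵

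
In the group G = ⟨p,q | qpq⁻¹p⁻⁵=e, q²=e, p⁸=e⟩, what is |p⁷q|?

Compute successive powers until reaching e:
  (p⁷q)¹ = p⁷q, (p⁷q)² = p², (p⁷q)³ = pq, (p⁷q)⁴ = p⁴, (p⁷q)⁵ = p³q, (p⁷q)⁶ = p⁶, (p⁷q)⁷ = p⁵q, (p⁷q)⁸ = e.
The smallest positive k with (p⁷q)ᵏ = e is 8.

Answer: 8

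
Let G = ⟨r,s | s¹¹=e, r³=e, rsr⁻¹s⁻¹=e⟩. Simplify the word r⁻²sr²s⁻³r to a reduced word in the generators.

Multiply left to right, reducing at each step:
  r · s = rs
  (rs) · r² = s
  s · s⁻³ = s⁹
  (s⁹) · r = rs⁹

Answer: rs⁹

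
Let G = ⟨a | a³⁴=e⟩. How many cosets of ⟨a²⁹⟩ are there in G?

First find ord(a²⁹) by computing successive powers:
  (a²⁹)¹ = a²⁹, (a²⁹)² = a²⁴, (a²⁹)³ = a¹⁹, (a²⁹)⁴ = a¹⁴, (a²⁹)⁵ = a⁹, (a²⁹)⁶ = a⁴, (a²⁹)⁷ = a³³, (a²⁹)⁸ = a²⁸, (a²⁹)⁹ = a²³, (a²⁹)¹⁰ = a¹⁸, (a²⁹)¹¹ = a¹³, (a²⁹)¹² = a⁸, (a²⁹)¹³ = a³, (a²⁹)¹⁴ = a³², (a²⁹)¹⁵ = a²⁷, (a²⁹)¹⁶ = a²², (a²⁹)¹⁷ = a¹⁷, (a²⁹)¹⁸ = a¹², (a²⁹)¹⁹ = a⁷, (a²⁹)²⁰ = a², (a²⁹)²¹ = a³¹, (a²⁹)²² = a²⁶, (a²⁹)²³ = a²¹, (a²⁹)²⁴ = a¹⁶, (a²⁹)²⁵ = a¹¹, (a²⁹)²⁶ = a⁶, (a²⁹)²⁷ = a, (a²⁹)²⁸ = a³⁰, (a²⁹)²⁹ = a²⁵, (a²⁹)³⁰ = a²⁰, (a²⁹)³¹ = a¹⁵, (a²⁹)³² = a¹⁰, (a²⁹)³³ = a⁵, (a²⁹)³⁴ = e.
So |⟨a²⁹⟩| = ord(a²⁹) = 34. With |G| = 34, by Lagrange [G : ⟨a²⁹⟩] = 34/34 = 1.

Answer: 1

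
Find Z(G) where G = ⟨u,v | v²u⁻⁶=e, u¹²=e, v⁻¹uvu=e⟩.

An element z ∈ Z(G) iff z commutes with every generator.
For example u⁶ is central: (u⁶)·u = u⁷ = u·(u⁶); (u⁶)·v = v⁻¹ = v·(u⁶).
Whereas u ∉ Z(G) since u·v = uv ≠ u⁵v⁻¹ = v·u.
Checking each of the 24 elements this way gives Z(G) = {e, u⁶}, of order 2.

Answer: {e, u⁶}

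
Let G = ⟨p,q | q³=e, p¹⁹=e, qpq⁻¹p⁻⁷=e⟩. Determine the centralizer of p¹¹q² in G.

⟨p¹¹q²⟩ ⊆ C_G(p¹¹q²) since powers of p¹¹q² commute with p¹¹q²; so |C_G(p¹¹q²)| ≥ |⟨p¹¹q²⟩| = 3.
By orbit–stabilizer, |C_G(p¹¹q²)| = |G| / |conj. class of p¹¹q²| = 57 / 19 = 3.
The 3 elements commuting with p¹¹q² are {e, p¹¹q², p¹⁸q}.

Answer: {e, p¹¹q², p¹⁸q}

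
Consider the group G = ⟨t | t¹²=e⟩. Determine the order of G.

G is generated by a single element, so G is cyclic. The relator gives t¹² = e and no smaller power is forced to be e, so the 12 powers {e, t, t², t³, t⁴, t⁵, t⁶, t⁷, t⁸, t⁹, t¹¹, t¹⁰} are distinct. Hence |G| = 12.

Answer: 12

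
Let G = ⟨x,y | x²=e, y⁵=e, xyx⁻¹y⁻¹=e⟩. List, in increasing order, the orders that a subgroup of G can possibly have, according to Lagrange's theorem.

|G| = 10 = 2 · 5. By Lagrange's theorem the order of any subgroup divides 10; the divisors of 10 are 1, 2, 5, 10.

Answer: 1, 2, 5, 10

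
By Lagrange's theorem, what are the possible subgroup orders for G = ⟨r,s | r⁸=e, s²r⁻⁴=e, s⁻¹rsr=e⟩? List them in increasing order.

|G| = 16 = 2⁴. By Lagrange's theorem the order of any subgroup divides 16; the divisors of 16 are 1, 2, 4, 8, 16.

Answer: 1, 2, 4, 8, 16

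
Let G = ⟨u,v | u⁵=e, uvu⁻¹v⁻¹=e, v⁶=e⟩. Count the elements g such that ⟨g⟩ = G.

G is cyclic of order 30. An element generates G iff its order is 30, and a cyclic group of order 30 has exactly φ(30) = 8 such elements.

Answer: 8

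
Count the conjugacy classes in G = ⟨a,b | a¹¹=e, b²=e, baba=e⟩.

The conjugacy classes (representative and size) are:
  [e] (size 1), [a¹⁰] (size 2), [a²] (size 2), [a³] (size 2), [a⁷] (size 2), [a⁶] (size 2), [a²b] (size 11).
Class equation: 1 + 2 + 2 + 2 + 2 + 2 + 11 = 22 = |G|. So G has 7 conjugacy classes.

Answer: 7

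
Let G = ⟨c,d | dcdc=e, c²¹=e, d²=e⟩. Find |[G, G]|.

G' = [G, G] is generated by all commutators. The generator-pair commutators are: [c, d] = c².
The subgroup they normally generate is {e, c, c², c³, c⁴, c⁵, c⁶, c⁷, c⁸, c⁹, c¹⁰, c¹¹, c¹², c¹³, c¹⁴, c¹⁵, c¹⁶, c¹⁷, c¹⁸, c¹⁹, c²⁰}, of order 21.
Check: |G/G'| = 42/21 = 2 is the order of the abelianisation.

Answer: 21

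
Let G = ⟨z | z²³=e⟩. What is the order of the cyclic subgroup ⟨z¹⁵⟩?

|⟨z¹⁵⟩| equals the order of z¹⁵. Compute successive powers until reaching e:
  (z¹⁵)¹ = z¹⁵, (z¹⁵)² = z⁷, (z¹⁵)³ = z²², (z¹⁵)⁴ = z¹⁴, (z¹⁵)⁵ = z⁶, (z¹⁵)⁶ = z²¹, (z¹⁵)⁷ = z¹³, (z¹⁵)⁸ = z⁵, (z¹⁵)⁹ = z²⁰, (z¹⁵)¹⁰ = z¹², (z¹⁵)¹¹ = z⁴, (z¹⁵)¹² = z¹⁹, (z¹⁵)¹³ = z¹¹, (z¹⁵)¹⁴ = z³, (z¹⁵)¹⁵ = z¹⁸, (z¹⁵)¹⁶ = z¹⁰, (z¹⁵)¹⁷ = z², (z¹⁵)¹⁸ = z¹⁷, (z¹⁵)¹⁹ = z⁹, (z¹⁵)²⁰ = z, (z¹⁵)²¹ = z¹⁶, (z¹⁵)²² = z⁸, (z¹⁵)²³ = e.
The smallest positive k with (z¹⁵)ᵏ = e is 23, so |⟨z¹⁵⟩| = 23.

Answer: 23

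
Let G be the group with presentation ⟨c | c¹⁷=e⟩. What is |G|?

G is generated by a single element, so G is cyclic. The relator gives c¹⁷ = e and no smaller power is forced to be e, so the 17 powers {c, e, c², c³, c⁴, c⁵, c⁶, c⁷, c⁸, c⁹, c¹², c¹³, c¹¹, c¹⁰, c¹⁴, c¹⁵, c¹⁶} are distinct. Hence |G| = 17.

Answer: 17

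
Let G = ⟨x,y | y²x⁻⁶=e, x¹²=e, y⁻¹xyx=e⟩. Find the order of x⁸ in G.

Compute successive powers until reaching e:
  (x⁸)¹ = x⁸, (x⁸)² = x⁴, (x⁸)³ = e.
The smallest positive k with (x⁸)ᵏ = e is 3.

Answer: 3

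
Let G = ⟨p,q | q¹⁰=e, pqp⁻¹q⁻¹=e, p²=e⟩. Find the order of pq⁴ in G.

Compute successive powers until reaching e:
  (pq⁴)¹ = pq⁴, (pq⁴)² = q⁸, (pq⁴)³ = pq², (pq⁴)⁴ = q⁶, (pq⁴)⁵ = p, (pq⁴)⁶ = q⁴, (pq⁴)⁷ = pq⁸, (pq⁴)⁸ = q², (pq⁴)⁹ = pq⁶, (pq⁴)¹⁰ = e.
The smallest positive k with (pq⁴)ᵏ = e is 10.

Answer: 10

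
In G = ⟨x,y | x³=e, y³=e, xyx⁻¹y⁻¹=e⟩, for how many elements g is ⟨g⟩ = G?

⟨g⟩ = G would require ord(g) = |G| = 9, but the maximum element order in G is 3 < 9. So G is not cyclic and no single element generates it: the count is 0.

Answer: 0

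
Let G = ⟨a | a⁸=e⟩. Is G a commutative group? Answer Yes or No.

G has a single generator, so G is cyclic and hence abelian.

Answer: Yes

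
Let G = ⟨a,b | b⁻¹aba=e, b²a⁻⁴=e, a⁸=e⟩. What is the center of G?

An element z ∈ Z(G) iff z commutes with every generator.
For example a⁴ is central: (a⁴)·a = a⁵ = a·(a⁴); (a⁴)·b = b⁻¹ = b·(a⁴).
Whereas a ∉ Z(G) since a·b = ab ≠ a³b⁻¹ = b·a.
Checking each of the 16 elements this way gives Z(G) = {e, a⁴}, of order 2.

Answer: {e, a⁴}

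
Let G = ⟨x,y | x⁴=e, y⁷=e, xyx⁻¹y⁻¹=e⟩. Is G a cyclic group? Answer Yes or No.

|G| = 28. The element xy has order 28 (its powers give 28 distinct elements), so ⟨xy⟩ = G and G is cyclic.

Answer: Yes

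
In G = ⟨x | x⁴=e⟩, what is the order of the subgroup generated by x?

|⟨x⟩| equals the order of x. Compute successive powers until reaching e:
  x¹ = x, x² = x², x³ = x³, x⁴ = e.
The smallest positive k with xᵏ = e is 4, so |⟨x⟩| = 4.

Answer: 4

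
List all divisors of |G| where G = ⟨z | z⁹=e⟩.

|G| = 9 = 3². By Lagrange's theorem the order of any subgroup divides 9; the divisors of 9 are 1, 3, 9.

Answer: 1, 3, 9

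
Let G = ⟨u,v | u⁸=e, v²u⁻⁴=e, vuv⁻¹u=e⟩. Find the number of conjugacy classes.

The conjugacy classes (representative and size) are:
  [e] (size 1), [u⁷] (size 2), [u²] (size 2), [u⁵] (size 2), [u⁴] (size 1), [u²v⁻¹] (size 4), [u³v] (size 4).
Class equation: 1 + 2 + 2 + 2 + 1 + 4 + 4 = 16 = |G|. So G has 7 conjugacy classes.

Answer: 7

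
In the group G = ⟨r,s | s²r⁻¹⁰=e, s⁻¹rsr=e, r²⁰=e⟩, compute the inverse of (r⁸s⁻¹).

The order of (r⁸s⁻¹) is 4 (smallest k with (r⁸s⁻¹)ᵏ = e), so (r⁸s⁻¹)⁻¹ = (r⁸s⁻¹)³ = r⁸s.
Check: (r⁸s⁻¹) · (r⁸s) → (r⁸s⁻¹) · r⁸ = s⁻¹;   (s⁻¹) · s = e, giving e as required.

Answer: r⁸s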